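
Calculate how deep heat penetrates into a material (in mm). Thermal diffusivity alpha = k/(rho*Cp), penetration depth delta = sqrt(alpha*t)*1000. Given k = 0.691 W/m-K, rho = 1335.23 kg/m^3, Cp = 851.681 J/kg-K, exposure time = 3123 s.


alpha = 0.691 / (1335.23 * 851.681) = 6.0764e-07 m^2/s
alpha * t = 0.0018977
delta = sqrt(0.0018977) * 1000 = 43.562 mm

43.562 mm


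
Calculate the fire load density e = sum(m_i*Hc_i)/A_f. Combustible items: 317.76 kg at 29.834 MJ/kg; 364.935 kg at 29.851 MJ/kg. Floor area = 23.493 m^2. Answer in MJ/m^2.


Total energy = 317.76*29.834 + 364.935*29.851
= 9480.052 + 10893.67
= 20373.73 MJ
e = 20373.73 / 23.493 = 867.23 MJ/m^2

867.23 MJ/m^2


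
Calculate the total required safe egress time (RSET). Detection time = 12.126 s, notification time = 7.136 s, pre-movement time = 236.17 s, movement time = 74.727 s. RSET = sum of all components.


Total = 12.126 + 7.136 + 236.17 + 74.727 = 330.159 s

330.159 s


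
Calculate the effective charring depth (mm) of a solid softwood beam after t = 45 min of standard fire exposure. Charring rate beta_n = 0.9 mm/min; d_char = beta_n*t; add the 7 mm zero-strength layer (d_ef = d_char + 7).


d_char = 0.9 * 45 = 40.5 mm
d_ef = 40.5 + 1.0*7 = 47.5 mm

47.5 mm


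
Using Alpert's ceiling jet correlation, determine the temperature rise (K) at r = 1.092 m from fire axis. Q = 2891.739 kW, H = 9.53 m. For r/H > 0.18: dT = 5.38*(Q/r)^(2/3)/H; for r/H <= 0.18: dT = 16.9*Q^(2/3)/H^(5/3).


r/H = 1.092 / 9.53 = 0.11459
r/H <= 0.18, so dT = 16.9*Q^(2/3)/H^(5/3)
Q^(2/3) = 202.97
H^(5/3) = 42.837
dT = 16.9 * 202.97 / 42.837 = 80.076 K

80.076 K


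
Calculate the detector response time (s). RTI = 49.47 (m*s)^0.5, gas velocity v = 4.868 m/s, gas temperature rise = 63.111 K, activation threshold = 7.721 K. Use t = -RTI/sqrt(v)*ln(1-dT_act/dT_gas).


dT_act/dT_gas = 0.12234
ln(1 - 0.12234) = -0.13050
t = -49.47 / sqrt(4.868) * -0.13050 = 2.9259 s

2.9259 s


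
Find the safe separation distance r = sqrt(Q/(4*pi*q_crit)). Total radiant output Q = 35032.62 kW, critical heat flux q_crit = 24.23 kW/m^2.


4*pi*q_crit = 304.48
Q/(4*pi*q_crit) = 115.06
r = sqrt(115.06) = 10.726 m

10.726 m


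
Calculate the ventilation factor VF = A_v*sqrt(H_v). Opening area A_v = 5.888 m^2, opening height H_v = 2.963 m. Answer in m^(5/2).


sqrt(H_v) = 1.7213
VF = 5.888 * 1.7213 = 10.135 m^(5/2)

10.135 m^(5/2)


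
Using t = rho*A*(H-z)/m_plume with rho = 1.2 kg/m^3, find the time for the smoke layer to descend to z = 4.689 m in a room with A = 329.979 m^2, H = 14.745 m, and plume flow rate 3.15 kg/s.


H - z = 10.056 m
t = 1.2 * 329.979 * 10.056 / 3.15 = 1264.1 s

1264.1 s


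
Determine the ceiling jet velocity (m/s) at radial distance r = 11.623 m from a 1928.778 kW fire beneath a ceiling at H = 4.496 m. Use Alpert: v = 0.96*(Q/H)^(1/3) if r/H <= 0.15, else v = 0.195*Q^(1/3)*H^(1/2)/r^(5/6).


r/H = 11.623 / 4.496 = 2.5852
r/H > 0.15, so v = 0.195*Q^(1/3)*H^(1/2)/r^(5/6)
Q^(1/3) = 12.448
H^(1/2) = 2.1204
r^(5/6) = 7.7226
v = 0.195 * 12.448 * 2.1204 / 7.7226 = 0.66646 m/s

0.66646 m/s


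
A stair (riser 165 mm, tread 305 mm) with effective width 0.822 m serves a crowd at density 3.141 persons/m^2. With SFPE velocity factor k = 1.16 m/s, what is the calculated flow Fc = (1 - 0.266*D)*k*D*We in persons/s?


1 - 0.266*D = 1 - 0.266*3.141 = 0.16449
Fs = 0.16449 * 1.16 * 3.141 = 0.59934 persons/(s*m)
Fc = 0.59934 * 0.822 = 0.49266 persons/s

0.49266 persons/s


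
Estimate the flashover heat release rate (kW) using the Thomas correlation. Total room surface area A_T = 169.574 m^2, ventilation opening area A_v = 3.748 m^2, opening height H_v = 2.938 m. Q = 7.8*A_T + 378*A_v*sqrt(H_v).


7.8*A_T = 1322.7
sqrt(H_v) = 1.7141
378*A_v*sqrt(H_v) = 2428.4
Q = 1322.7 + 2428.4 = 3751.1 kW

3751.1 kW


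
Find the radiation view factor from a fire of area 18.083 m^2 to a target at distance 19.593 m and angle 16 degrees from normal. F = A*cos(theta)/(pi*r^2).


cos(16 deg) = 0.96126
pi*r^2 = 1206.0
F = 18.083 * 0.96126 / 1206.0 = 0.014413

0.014413


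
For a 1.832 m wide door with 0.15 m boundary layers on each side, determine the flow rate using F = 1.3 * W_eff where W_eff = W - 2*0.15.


W_eff = 1.832 - 0.30 = 1.532 m
F = 1.3 * 1.532 = 1.9916 persons/s

1.9916 persons/s


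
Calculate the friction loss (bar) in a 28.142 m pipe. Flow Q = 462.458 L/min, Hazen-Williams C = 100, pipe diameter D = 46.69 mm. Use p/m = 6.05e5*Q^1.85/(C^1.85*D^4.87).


Q^1.85 = 85189
C^1.85 = 5011.9
D^4.87 = 1.3462e+08
p/m = 0.076387 bar/m
p_total = 0.076387 * 28.142 = 2.1497 bar

2.1497 bar


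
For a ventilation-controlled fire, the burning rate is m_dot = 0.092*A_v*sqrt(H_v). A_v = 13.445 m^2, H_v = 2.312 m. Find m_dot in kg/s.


sqrt(H_v) = 1.5205
m_dot = 0.092 * 13.445 * 1.5205 = 1.8808 kg/s

1.8808 kg/s


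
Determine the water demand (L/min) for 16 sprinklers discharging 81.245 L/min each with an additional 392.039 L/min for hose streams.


Sprinkler demand = 16 * 81.245 = 1299.92 L/min
Total = 1299.92 + 392.039 = 1691.959 L/min

1691.959 L/min


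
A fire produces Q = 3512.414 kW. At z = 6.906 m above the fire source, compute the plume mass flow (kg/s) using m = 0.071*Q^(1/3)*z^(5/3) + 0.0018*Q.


Q^(1/3) = 15.201
z^(5/3) = 25.044
First term = 0.071 * 15.201 * 25.044 = 27.029
Second term = 0.0018 * 3512.414 = 6.3223
m = 33.352 kg/s

33.352 kg/s


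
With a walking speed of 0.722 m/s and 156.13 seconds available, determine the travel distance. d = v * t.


d = 0.722 * 156.13 = 112.73 m

112.73 m


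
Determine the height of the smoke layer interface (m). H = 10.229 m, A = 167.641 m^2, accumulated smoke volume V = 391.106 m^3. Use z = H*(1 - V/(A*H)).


V/(A*H) = 0.22808
1 - 0.22808 = 0.77192
z = 10.229 * 0.77192 = 7.8960 m

7.8960 m


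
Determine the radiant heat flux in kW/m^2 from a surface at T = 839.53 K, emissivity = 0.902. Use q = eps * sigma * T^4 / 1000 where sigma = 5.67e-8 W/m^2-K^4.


T^4 = 4.9676e+11
q = 0.902 * 5.67e-8 * 4.9676e+11 / 1000 = 25.406 kW/m^2

25.406 kW/m^2


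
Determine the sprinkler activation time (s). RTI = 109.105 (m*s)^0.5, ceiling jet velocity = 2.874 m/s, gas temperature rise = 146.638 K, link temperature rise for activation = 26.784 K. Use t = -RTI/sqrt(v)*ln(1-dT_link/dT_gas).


dT_link/dT_gas = 0.18265
ln(1 - 0.18265) = -0.20169
t = -109.105 / sqrt(2.874) * -0.20169 = 12.980 s

12.980 s


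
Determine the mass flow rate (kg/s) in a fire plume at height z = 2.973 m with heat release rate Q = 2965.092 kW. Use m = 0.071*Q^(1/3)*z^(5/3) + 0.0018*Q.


Q^(1/3) = 14.366
z^(5/3) = 6.1469
First term = 0.071 * 14.366 * 6.1469 = 6.2699
Second term = 0.0018 * 2965.092 = 5.3372
m = 11.607 kg/s

11.607 kg/s


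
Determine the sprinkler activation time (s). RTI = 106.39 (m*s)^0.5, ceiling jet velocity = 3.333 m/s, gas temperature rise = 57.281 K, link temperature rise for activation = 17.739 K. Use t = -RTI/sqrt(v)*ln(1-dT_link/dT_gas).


dT_link/dT_gas = 0.30968
ln(1 - 0.30968) = -0.37061
t = -106.39 / sqrt(3.333) * -0.37061 = 21.597 s

21.597 s


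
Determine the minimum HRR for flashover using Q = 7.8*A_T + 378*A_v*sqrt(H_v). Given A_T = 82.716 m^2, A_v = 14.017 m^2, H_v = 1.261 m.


7.8*A_T = 645.18
sqrt(H_v) = 1.1229
378*A_v*sqrt(H_v) = 5949.8
Q = 645.18 + 5949.8 = 6595.0 kW

6595.0 kW


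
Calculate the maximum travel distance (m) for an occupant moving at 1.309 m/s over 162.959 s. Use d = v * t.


d = 1.309 * 162.959 = 213.31 m

213.31 m


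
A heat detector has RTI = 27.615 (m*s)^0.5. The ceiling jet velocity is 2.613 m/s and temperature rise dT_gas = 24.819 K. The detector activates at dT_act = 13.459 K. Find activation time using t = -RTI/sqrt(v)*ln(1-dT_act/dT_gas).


dT_act/dT_gas = 0.54229
ln(1 - 0.54229) = -0.78151
t = -27.615 / sqrt(2.613) * -0.78151 = 13.351 s

13.351 s


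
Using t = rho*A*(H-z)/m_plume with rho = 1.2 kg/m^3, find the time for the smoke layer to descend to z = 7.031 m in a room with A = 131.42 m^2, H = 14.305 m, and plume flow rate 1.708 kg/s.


H - z = 7.274 m
t = 1.2 * 131.42 * 7.274 / 1.708 = 671.63 s

671.63 s


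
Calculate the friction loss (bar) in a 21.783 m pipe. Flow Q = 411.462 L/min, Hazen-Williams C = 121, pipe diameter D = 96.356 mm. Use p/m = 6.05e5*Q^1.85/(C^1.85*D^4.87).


Q^1.85 = 68629
C^1.85 = 7131.0
D^4.87 = 4.5866e+09
p/m = 0.0012695 bar/m
p_total = 0.0012695 * 21.783 = 0.027653 bar

0.027653 bar


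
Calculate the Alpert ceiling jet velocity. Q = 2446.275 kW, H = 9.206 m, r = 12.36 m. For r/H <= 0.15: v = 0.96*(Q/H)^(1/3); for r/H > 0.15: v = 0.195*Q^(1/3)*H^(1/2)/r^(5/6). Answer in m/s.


r/H = 12.36 / 9.206 = 1.3426
r/H > 0.15, so v = 0.195*Q^(1/3)*H^(1/2)/r^(5/6)
Q^(1/3) = 13.474
H^(1/2) = 3.0341
r^(5/6) = 8.1286
v = 0.195 * 13.474 * 3.0341 / 8.1286 = 0.98075 m/s

0.98075 m/s


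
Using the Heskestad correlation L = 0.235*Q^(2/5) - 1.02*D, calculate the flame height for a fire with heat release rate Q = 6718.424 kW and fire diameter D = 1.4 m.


Q^(2/5) = 33.955
0.235 * Q^(2/5) = 7.9795
1.02 * D = 1.428
L = 6.5515 m

6.5515 m


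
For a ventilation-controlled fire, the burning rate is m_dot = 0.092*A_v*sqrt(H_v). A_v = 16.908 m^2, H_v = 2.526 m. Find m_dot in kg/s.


sqrt(H_v) = 1.5893
m_dot = 0.092 * 16.908 * 1.5893 = 2.4723 kg/s

2.4723 kg/s


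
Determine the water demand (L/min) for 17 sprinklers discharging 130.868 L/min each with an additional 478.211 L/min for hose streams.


Sprinkler demand = 17 * 130.868 = 2224.756 L/min
Total = 2224.756 + 478.211 = 2702.967 L/min

2702.967 L/min


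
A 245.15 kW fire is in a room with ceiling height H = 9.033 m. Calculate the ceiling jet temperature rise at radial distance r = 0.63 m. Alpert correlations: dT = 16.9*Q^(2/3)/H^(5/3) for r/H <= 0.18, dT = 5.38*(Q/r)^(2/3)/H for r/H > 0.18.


r/H = 0.63 / 9.033 = 0.069744
r/H <= 0.18, so dT = 16.9*Q^(2/3)/H^(5/3)
Q^(2/3) = 39.170
H^(5/3) = 39.179
dT = 16.9 * 39.170 / 39.179 = 16.896 K

16.896 K


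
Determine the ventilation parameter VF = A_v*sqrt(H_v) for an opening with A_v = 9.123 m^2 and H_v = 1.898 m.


sqrt(H_v) = 1.3777
VF = 9.123 * 1.3777 = 12.569 m^(5/2)

12.569 m^(5/2)


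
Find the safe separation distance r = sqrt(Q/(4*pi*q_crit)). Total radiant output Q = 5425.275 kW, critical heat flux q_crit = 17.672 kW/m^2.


4*pi*q_crit = 222.07
Q/(4*pi*q_crit) = 24.430
r = sqrt(24.430) = 4.9427 m

4.9427 m


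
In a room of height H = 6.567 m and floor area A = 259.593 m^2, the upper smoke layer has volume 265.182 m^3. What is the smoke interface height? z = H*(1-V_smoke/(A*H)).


V/(A*H) = 0.15556
1 - 0.15556 = 0.84444
z = 6.567 * 0.84444 = 5.5455 m

5.5455 m


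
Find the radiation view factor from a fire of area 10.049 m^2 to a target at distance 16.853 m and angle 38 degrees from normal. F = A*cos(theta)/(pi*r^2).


cos(38 deg) = 0.78801
pi*r^2 = 892.29
F = 10.049 * 0.78801 / 892.29 = 0.0088746

0.0088746


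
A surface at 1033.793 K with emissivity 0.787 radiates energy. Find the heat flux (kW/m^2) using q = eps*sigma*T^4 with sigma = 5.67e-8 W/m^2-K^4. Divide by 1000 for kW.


T^4 = 1.1422e+12
q = 0.787 * 5.67e-8 * 1.1422e+12 / 1000 = 50.967 kW/m^2

50.967 kW/m^2


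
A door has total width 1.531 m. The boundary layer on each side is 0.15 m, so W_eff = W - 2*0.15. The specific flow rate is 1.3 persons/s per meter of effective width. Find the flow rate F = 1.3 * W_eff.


W_eff = 1.531 - 0.30 = 1.231 m
F = 1.3 * 1.231 = 1.6003 persons/s

1.6003 persons/s


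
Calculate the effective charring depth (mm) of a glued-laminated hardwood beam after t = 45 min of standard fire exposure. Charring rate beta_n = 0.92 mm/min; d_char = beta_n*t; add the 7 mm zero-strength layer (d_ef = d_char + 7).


d_char = 0.92 * 45 = 41.4 mm
d_ef = 41.4 + 1.0*7 = 48.4 mm

48.4 mm


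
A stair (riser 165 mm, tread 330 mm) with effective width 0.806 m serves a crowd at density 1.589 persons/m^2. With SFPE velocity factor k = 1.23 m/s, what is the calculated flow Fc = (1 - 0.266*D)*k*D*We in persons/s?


1 - 0.266*D = 1 - 0.266*1.589 = 0.57733
Fs = 0.57733 * 1.23 * 1.589 = 1.1284 persons/(s*m)
Fc = 1.1284 * 0.806 = 0.90946 persons/s

0.90946 persons/s


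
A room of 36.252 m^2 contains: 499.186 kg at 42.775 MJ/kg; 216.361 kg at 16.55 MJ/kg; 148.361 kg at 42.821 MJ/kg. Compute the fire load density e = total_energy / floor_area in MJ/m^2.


Total energy = 499.186*42.775 + 216.361*16.55 + 148.361*42.821
= 21352.68 + 3580.775 + 6352.966
= 31286.42 MJ
e = 31286.42 / 36.252 = 863.03 MJ/m^2

863.03 MJ/m^2


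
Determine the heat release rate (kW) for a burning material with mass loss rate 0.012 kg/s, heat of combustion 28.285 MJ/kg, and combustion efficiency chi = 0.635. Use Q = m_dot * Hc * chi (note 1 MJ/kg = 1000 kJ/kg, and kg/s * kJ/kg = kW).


Hc = 28.285 MJ/kg = 28.285 * 1000 kJ/kg = 28285 kJ/kg
Q = 0.012 kg/s * 28285 kJ/kg * 0.635 = 215.53 kW

215.53 kW


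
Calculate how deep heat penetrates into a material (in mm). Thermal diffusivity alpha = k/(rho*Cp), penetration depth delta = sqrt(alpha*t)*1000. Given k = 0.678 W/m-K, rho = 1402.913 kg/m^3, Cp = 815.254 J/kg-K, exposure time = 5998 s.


alpha = 0.678 / (1402.913 * 815.254) = 5.9280e-07 m^2/s
alpha * t = 0.0035556
delta = sqrt(0.0035556) * 1000 = 59.629 mm

59.629 mm


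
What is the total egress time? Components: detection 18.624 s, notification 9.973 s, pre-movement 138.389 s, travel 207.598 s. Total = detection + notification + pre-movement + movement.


Total = 18.624 + 9.973 + 138.389 + 207.598 = 374.584 s

374.584 s


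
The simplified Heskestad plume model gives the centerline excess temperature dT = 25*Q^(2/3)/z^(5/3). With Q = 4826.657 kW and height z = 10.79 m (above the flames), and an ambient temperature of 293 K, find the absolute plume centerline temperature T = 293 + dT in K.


Q^(2/3) = 285.60
z^(5/3) = 52.687
dT = 25 * 285.60 / 52.687 = 135.52 K
T = 293 + 135.52 = 428.52 K

428.52 K


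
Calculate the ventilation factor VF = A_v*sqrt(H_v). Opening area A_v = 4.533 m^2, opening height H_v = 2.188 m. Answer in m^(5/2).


sqrt(H_v) = 1.4792
VF = 4.533 * 1.4792 = 6.7052 m^(5/2)

6.7052 m^(5/2)


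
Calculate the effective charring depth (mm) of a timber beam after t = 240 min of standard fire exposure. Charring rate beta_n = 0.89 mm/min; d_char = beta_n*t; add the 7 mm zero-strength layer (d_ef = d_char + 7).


d_char = 0.89 * 240 = 213.6 mm
d_ef = 213.6 + 1.0*7 = 220.6 mm

220.6 mm


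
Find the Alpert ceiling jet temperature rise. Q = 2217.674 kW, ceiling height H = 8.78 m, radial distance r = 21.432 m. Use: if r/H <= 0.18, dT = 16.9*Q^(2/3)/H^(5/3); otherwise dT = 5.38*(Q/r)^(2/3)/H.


r/H = 21.432 / 8.78 = 2.4410
r/H > 0.18, so dT = 5.38*(Q/r)^(2/3)/H
Q/r = 103.47
(Q/r)^(2/3) = 22.041
dT = 5.38 * 22.041 / 8.78 = 13.506 K

13.506 K


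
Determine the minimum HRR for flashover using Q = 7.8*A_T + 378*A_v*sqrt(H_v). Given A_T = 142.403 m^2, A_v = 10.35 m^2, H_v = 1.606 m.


7.8*A_T = 1110.7
sqrt(H_v) = 1.2673
378*A_v*sqrt(H_v) = 4958.0
Q = 1110.7 + 4958.0 = 6068.7 kW

6068.7 kW


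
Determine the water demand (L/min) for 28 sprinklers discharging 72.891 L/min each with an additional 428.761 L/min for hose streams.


Sprinkler demand = 28 * 72.891 = 2040.948 L/min
Total = 2040.948 + 428.761 = 2469.709 L/min

2469.709 L/min


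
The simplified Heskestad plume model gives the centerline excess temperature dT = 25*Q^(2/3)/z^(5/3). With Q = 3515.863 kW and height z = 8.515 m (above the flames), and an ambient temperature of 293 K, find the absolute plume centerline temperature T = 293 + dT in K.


Q^(2/3) = 231.22
z^(5/3) = 35.506
dT = 25 * 231.22 / 35.506 = 162.80 K
T = 293 + 162.80 = 455.80 K

455.80 K


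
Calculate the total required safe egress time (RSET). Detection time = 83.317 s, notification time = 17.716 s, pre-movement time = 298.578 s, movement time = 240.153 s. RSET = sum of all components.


Total = 83.317 + 17.716 + 298.578 + 240.153 = 639.764 s

639.764 s


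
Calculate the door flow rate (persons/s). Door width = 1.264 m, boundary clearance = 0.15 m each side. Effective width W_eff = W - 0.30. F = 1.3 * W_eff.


W_eff = 1.264 - 0.30 = 0.964 m
F = 1.3 * 0.964 = 1.2532 persons/s

1.2532 persons/s


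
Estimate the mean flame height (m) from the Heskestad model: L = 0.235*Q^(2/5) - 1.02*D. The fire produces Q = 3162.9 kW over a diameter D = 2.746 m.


Q^(2/5) = 25.121
0.235 * Q^(2/5) = 5.9034
1.02 * D = 2.8009
L = 3.1025 m

3.1025 m


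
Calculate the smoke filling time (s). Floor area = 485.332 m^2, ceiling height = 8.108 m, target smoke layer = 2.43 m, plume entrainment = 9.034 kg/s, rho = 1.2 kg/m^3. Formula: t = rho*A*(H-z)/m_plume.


H - z = 5.678 m
t = 1.2 * 485.332 * 5.678 / 9.034 = 366.05 s

366.05 s


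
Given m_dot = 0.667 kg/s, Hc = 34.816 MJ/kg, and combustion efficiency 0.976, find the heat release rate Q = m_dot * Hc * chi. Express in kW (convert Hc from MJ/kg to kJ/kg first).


Hc = 34.816 MJ/kg = 34.816 * 1000 kJ/kg = 34816 kJ/kg
Q = 0.667 kg/s * 34816 kJ/kg * 0.976 = 22665 kW

22665 kW


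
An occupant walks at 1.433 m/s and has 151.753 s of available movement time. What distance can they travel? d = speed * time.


d = 1.433 * 151.753 = 217.46 m

217.46 m


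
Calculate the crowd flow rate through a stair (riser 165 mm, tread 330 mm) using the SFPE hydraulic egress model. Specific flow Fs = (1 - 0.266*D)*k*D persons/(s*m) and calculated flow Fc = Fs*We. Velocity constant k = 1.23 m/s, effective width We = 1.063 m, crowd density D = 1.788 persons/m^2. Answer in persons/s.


1 - 0.266*D = 1 - 0.266*1.788 = 0.52439
Fs = 0.52439 * 1.23 * 1.788 = 1.1533 persons/(s*m)
Fc = 1.1533 * 1.063 = 1.2259 persons/s

1.2259 persons/s


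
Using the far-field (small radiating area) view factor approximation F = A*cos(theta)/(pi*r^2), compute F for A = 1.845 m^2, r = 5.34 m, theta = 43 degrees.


cos(43 deg) = 0.73135
pi*r^2 = 89.584
F = 1.845 * 0.73135 / 89.584 = 0.015062

0.015062


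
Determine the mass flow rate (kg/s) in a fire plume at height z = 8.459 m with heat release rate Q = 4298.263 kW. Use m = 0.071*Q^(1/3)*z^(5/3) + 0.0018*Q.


Q^(1/3) = 16.259
z^(5/3) = 35.118
First term = 0.071 * 16.259 * 35.118 = 40.540
Second term = 0.0018 * 4298.263 = 7.7369
m = 48.277 kg/s

48.277 kg/s


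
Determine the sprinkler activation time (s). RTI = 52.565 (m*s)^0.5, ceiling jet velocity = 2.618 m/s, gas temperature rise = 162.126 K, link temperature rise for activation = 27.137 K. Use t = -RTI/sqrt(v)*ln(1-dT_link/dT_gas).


dT_link/dT_gas = 0.16738
ln(1 - 0.16738) = -0.18318
t = -52.565 / sqrt(2.618) * -0.18318 = 5.9510 s

5.9510 s


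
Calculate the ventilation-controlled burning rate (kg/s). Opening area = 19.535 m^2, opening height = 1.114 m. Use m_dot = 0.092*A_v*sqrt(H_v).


sqrt(H_v) = 1.0555
m_dot = 0.092 * 19.535 * 1.0555 = 1.8969 kg/s

1.8969 kg/s


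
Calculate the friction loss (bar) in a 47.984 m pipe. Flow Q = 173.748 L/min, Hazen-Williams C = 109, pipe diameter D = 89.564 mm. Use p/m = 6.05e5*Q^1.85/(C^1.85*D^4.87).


Q^1.85 = 13927
C^1.85 = 5878.1
D^4.87 = 3.2128e+09
p/m = 0.00044615 bar/m
p_total = 0.00044615 * 47.984 = 0.021408 bar

0.021408 bar


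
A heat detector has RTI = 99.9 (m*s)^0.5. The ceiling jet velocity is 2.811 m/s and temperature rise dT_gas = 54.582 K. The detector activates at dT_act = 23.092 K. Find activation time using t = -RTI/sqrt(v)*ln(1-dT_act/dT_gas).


dT_act/dT_gas = 0.42307
ln(1 - 0.42307) = -0.55003
t = -99.9 / sqrt(2.811) * -0.55003 = 32.774 s

32.774 s


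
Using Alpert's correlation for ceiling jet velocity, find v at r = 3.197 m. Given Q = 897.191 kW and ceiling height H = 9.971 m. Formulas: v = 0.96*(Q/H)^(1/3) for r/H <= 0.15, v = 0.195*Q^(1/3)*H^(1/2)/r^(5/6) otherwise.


r/H = 3.197 / 9.971 = 0.32063
r/H > 0.15, so v = 0.195*Q^(1/3)*H^(1/2)/r^(5/6)
Q^(1/3) = 9.6448
H^(1/2) = 3.1577
r^(5/6) = 2.6340
v = 0.195 * 9.6448 * 3.1577 / 2.6340 = 2.2547 m/s

2.2547 m/s


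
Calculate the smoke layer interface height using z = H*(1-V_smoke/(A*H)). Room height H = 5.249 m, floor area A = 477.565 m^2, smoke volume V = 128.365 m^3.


V/(A*H) = 0.051208
1 - 0.051208 = 0.94879
z = 5.249 * 0.94879 = 4.9802 m

4.9802 m


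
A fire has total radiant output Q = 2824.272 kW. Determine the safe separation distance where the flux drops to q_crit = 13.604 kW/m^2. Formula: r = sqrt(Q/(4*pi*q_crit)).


4*pi*q_crit = 170.95
Q/(4*pi*q_crit) = 16.521
r = sqrt(16.521) = 4.0646 m

4.0646 m


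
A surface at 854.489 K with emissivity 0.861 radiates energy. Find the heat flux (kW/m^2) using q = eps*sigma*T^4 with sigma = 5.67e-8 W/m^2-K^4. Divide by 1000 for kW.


T^4 = 5.3312e+11
q = 0.861 * 5.67e-8 * 5.3312e+11 / 1000 = 26.026 kW/m^2

26.026 kW/m^2


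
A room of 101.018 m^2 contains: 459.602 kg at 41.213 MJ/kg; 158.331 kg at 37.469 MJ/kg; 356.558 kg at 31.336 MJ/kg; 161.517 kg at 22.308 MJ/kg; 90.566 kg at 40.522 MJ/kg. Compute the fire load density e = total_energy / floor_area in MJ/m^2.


Total energy = 459.602*41.213 + 158.331*37.469 + 356.558*31.336 + 161.517*22.308 + 90.566*40.522
= 18941.58 + 5932.504 + 11173.10 + 3603.121 + 3669.915
= 43320.22 MJ
e = 43320.22 / 101.018 = 428.84 MJ/m^2

428.84 MJ/m^2


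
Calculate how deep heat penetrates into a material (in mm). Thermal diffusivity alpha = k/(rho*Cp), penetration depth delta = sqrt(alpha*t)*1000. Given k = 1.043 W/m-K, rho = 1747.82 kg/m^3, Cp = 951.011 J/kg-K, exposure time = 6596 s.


alpha = 1.043 / (1747.82 * 951.011) = 6.2748e-07 m^2/s
alpha * t = 0.0041389
delta = sqrt(0.0041389) * 1000 = 64.334 mm

64.334 mm


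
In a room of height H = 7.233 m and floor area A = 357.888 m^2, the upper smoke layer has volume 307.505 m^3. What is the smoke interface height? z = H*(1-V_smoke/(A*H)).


V/(A*H) = 0.11879
1 - 0.11879 = 0.88121
z = 7.233 * 0.88121 = 6.3738 m

6.3738 m


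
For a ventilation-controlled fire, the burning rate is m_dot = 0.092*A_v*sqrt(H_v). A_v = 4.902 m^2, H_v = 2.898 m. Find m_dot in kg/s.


sqrt(H_v) = 1.7024
m_dot = 0.092 * 4.902 * 1.7024 = 0.76773 kg/s

0.76773 kg/s


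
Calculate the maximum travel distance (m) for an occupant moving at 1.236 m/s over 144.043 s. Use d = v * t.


d = 1.236 * 144.043 = 178.04 m

178.04 m


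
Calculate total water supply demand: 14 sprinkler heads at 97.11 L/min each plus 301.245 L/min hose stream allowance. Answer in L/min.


Sprinkler demand = 14 * 97.11 = 1359.54 L/min
Total = 1359.54 + 301.245 = 1660.785 L/min

1660.785 L/min


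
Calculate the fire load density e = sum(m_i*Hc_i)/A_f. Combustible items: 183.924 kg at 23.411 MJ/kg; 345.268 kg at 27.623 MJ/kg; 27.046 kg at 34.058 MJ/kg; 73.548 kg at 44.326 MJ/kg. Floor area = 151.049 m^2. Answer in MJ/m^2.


Total energy = 183.924*23.411 + 345.268*27.623 + 27.046*34.058 + 73.548*44.326
= 4305.845 + 9537.338 + 921.1327 + 3260.089
= 18024.40 MJ
e = 18024.40 / 151.049 = 119.33 MJ/m^2

119.33 MJ/m^2


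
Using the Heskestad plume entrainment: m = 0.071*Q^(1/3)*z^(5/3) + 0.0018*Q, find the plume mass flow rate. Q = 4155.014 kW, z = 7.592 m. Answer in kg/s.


Q^(1/3) = 16.076
z^(5/3) = 29.327
First term = 0.071 * 16.076 * 29.327 = 33.474
Second term = 0.0018 * 4155.014 = 7.4790
m = 40.953 kg/s

40.953 kg/s


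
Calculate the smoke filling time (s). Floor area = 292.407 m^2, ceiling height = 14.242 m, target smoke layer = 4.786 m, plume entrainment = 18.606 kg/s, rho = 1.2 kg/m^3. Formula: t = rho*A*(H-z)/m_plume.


H - z = 9.456 m
t = 1.2 * 292.407 * 9.456 / 18.606 = 178.33 s

178.33 s


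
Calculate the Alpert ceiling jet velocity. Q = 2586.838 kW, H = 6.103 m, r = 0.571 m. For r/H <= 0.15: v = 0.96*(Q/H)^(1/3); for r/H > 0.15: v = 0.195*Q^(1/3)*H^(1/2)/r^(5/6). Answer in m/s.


r/H = 0.571 / 6.103 = 0.093561
r/H <= 0.15, so v = 0.96*(Q/H)^(1/3)
Q/H = 423.86
(Q/H)^(1/3) = 7.5118
v = 0.96 * 7.5118 = 7.2113 m/s

7.2113 m/s


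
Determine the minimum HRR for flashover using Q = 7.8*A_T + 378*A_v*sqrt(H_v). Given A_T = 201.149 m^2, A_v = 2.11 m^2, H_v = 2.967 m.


7.8*A_T = 1569.0
sqrt(H_v) = 1.7225
378*A_v*sqrt(H_v) = 1373.8
Q = 1569.0 + 1373.8 = 2942.8 kW

2942.8 kW


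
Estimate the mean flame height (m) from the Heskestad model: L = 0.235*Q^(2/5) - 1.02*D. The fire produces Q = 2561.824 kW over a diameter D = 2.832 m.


Q^(2/5) = 23.090
0.235 * Q^(2/5) = 5.4261
1.02 * D = 2.8886
L = 2.5375 m

2.5375 m


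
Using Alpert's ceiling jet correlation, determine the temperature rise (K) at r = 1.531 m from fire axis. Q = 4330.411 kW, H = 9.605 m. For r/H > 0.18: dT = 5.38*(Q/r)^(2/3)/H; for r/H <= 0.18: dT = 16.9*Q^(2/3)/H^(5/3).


r/H = 1.531 / 9.605 = 0.15940
r/H <= 0.18, so dT = 16.9*Q^(2/3)/H^(5/3)
Q^(2/3) = 265.68
H^(5/3) = 43.401
dT = 16.9 * 265.68 / 43.401 = 103.45 K

103.45 K


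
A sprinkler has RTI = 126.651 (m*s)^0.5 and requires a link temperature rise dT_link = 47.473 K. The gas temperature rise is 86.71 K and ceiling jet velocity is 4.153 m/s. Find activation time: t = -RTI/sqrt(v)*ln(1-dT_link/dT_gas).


dT_link/dT_gas = 0.54749
ln(1 - 0.54749) = -0.79295
t = -126.651 / sqrt(4.153) * -0.79295 = 49.280 s

49.280 s


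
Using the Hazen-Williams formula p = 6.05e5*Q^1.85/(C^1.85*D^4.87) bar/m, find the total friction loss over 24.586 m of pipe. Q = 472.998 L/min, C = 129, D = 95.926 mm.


Q^1.85 = 88816
C^1.85 = 8027.7
D^4.87 = 4.4878e+09
p/m = 0.0014915 bar/m
p_total = 0.0014915 * 24.586 = 0.036670 bar

0.036670 bar


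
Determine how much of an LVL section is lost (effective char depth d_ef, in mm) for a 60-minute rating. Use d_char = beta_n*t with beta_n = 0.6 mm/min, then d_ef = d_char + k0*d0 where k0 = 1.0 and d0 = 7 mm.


d_char = 0.6 * 60 = 36 mm
d_ef = 36 + 1.0*7 = 43 mm

43 mm


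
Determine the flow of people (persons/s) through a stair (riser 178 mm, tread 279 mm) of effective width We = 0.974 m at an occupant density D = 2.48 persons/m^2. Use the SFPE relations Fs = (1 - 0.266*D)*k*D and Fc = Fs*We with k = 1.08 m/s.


1 - 0.266*D = 1 - 0.266*2.48 = 0.34032
Fs = 0.34032 * 1.08 * 2.48 = 0.91151 persons/(s*m)
Fc = 0.91151 * 0.974 = 0.88781 persons/s

0.88781 persons/s


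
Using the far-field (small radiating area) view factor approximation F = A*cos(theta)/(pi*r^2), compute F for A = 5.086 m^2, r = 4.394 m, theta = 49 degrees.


cos(49 deg) = 0.65606
pi*r^2 = 60.655
F = 5.086 * 0.65606 / 60.655 = 0.055011

0.055011


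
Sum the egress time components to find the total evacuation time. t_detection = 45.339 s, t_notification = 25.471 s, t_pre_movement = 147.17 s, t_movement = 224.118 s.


Total = 45.339 + 25.471 + 147.17 + 224.118 = 442.098 s

442.098 s


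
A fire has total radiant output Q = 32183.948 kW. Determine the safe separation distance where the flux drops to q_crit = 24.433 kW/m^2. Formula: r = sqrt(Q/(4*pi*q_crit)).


4*pi*q_crit = 307.03
Q/(4*pi*q_crit) = 104.82
r = sqrt(104.82) = 10.238 m

10.238 m


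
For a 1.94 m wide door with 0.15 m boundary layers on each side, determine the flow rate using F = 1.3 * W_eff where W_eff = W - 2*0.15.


W_eff = 1.94 - 0.30 = 1.64 m
F = 1.3 * 1.64 = 2.132 persons/s

2.132 persons/s


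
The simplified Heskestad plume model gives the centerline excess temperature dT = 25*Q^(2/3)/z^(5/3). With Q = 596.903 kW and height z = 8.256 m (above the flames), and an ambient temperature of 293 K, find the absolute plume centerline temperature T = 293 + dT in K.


Q^(2/3) = 70.893
z^(5/3) = 33.725
dT = 25 * 70.893 / 33.725 = 52.552 K
T = 293 + 52.552 = 345.55 K

345.55 K


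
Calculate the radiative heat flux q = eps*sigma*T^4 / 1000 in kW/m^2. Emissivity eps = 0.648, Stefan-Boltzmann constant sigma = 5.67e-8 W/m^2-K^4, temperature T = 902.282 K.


T^4 = 6.6278e+11
q = 0.648 * 5.67e-8 * 6.6278e+11 / 1000 = 24.352 kW/m^2

24.352 kW/m^2


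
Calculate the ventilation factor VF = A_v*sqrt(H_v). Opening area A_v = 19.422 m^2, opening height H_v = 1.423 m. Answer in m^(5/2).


sqrt(H_v) = 1.1929
VF = 19.422 * 1.1929 = 23.168 m^(5/2)

23.168 m^(5/2)


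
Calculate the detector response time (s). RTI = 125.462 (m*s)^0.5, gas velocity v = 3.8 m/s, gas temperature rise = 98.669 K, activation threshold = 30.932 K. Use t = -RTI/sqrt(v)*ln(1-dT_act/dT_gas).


dT_act/dT_gas = 0.31349
ln(1 - 0.31349) = -0.37614
t = -125.462 / sqrt(3.8) * -0.37614 = 24.209 s

24.209 s


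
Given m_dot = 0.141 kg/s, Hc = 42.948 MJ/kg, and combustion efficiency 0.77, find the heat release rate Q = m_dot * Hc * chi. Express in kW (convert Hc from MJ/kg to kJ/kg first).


Hc = 42.948 MJ/kg = 42.948 * 1000 kJ/kg = 42948 kJ/kg
Q = 0.141 kg/s * 42948 kJ/kg * 0.77 = 4662.9 kW

4662.9 kW


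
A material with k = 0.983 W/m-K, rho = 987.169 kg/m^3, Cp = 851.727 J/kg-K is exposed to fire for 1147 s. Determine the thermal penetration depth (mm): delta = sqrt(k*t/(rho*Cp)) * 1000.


alpha = 0.983 / (987.169 * 851.727) = 1.1691e-06 m^2/s
alpha * t = 0.0013410
delta = sqrt(0.0013410) * 1000 = 36.620 mm

36.620 mm


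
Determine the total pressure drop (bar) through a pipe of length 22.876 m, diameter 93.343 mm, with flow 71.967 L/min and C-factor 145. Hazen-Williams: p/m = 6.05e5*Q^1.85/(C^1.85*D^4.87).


Q^1.85 = 2727.1
C^1.85 = 9966.2
D^4.87 = 3.9291e+09
p/m = 4.2133e-05 bar/m
p_total = 4.2133e-05 * 22.876 = 0.00096384 bar

0.00096384 bar


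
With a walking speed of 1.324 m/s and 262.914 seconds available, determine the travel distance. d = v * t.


d = 1.324 * 262.914 = 348.10 m

348.10 m


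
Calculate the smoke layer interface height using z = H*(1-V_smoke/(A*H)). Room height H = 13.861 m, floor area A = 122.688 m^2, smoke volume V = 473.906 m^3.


V/(A*H) = 0.27867
1 - 0.27867 = 0.72133
z = 13.861 * 0.72133 = 9.9983 m

9.9983 m


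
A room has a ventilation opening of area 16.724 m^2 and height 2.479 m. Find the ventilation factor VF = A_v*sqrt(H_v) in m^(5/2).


sqrt(H_v) = 1.5745
VF = 16.724 * 1.5745 = 26.332 m^(5/2)

26.332 m^(5/2)


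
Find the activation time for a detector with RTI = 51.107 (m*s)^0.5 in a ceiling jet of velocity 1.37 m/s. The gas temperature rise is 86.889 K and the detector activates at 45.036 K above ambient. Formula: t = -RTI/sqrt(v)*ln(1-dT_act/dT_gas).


dT_act/dT_gas = 0.51832
ln(1 - 0.51832) = -0.73047
t = -51.107 / sqrt(1.37) * -0.73047 = 31.895 s

31.895 s


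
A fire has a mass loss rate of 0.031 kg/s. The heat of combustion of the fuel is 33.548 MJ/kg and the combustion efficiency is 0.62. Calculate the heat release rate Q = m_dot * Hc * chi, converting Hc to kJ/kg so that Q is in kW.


Hc = 33.548 MJ/kg = 33.548 * 1000 kJ/kg = 33548 kJ/kg
Q = 0.031 kg/s * 33548 kJ/kg * 0.62 = 644.79 kW

644.79 kW


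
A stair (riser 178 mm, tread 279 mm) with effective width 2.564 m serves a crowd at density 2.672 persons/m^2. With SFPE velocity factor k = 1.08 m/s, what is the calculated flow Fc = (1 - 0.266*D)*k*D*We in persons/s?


1 - 0.266*D = 1 - 0.266*2.672 = 0.28925
Fs = 0.28925 * 1.08 * 2.672 = 0.83470 persons/(s*m)
Fc = 0.83470 * 2.564 = 2.1402 persons/s

2.1402 persons/s


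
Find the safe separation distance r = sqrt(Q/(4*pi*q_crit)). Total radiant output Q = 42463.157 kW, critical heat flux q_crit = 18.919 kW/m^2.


4*pi*q_crit = 237.74
Q/(4*pi*q_crit) = 178.61
r = sqrt(178.61) = 13.364 m

13.364 m


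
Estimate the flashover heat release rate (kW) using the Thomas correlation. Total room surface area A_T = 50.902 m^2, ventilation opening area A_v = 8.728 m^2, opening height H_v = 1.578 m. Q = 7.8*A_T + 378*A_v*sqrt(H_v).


7.8*A_T = 397.04
sqrt(H_v) = 1.2562
378*A_v*sqrt(H_v) = 4144.4
Q = 397.04 + 4144.4 = 4541.4 kW

4541.4 kW


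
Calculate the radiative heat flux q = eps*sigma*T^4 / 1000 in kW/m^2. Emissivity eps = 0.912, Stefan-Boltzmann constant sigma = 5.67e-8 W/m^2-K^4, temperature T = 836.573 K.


T^4 = 4.8980e+11
q = 0.912 * 5.67e-8 * 4.8980e+11 / 1000 = 25.328 kW/m^2

25.328 kW/m^2


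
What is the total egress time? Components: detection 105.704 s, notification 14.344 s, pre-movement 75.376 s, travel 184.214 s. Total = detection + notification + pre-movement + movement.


Total = 105.704 + 14.344 + 75.376 + 184.214 = 379.638 s

379.638 s


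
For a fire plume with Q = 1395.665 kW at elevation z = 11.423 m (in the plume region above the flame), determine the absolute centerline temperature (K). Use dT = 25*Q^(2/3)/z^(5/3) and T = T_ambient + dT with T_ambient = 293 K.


Q^(2/3) = 124.89
z^(5/3) = 57.938
dT = 25 * 124.89 / 57.938 = 53.888 K
T = 293 + 53.888 = 346.89 K

346.89 K


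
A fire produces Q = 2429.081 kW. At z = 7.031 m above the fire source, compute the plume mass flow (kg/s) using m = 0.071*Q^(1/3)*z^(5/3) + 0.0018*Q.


Q^(1/3) = 13.443
z^(5/3) = 25.804
First term = 0.071 * 13.443 * 25.804 = 24.628
Second term = 0.0018 * 2429.081 = 4.3723
m = 29.001 kg/s

29.001 kg/s


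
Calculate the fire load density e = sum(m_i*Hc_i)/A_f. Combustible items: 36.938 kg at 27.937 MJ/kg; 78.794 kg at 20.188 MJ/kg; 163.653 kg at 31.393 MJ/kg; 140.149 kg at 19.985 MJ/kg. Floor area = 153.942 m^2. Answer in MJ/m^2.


Total energy = 36.938*27.937 + 78.794*20.188 + 163.653*31.393 + 140.149*19.985
= 1031.937 + 1590.693 + 5137.559 + 2800.878
= 10561.07 MJ
e = 10561.07 / 153.942 = 68.604 MJ/m^2

68.604 MJ/m^2


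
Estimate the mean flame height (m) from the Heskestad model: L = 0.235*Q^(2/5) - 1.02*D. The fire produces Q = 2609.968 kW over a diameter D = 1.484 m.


Q^(2/5) = 23.262
0.235 * Q^(2/5) = 5.4667
1.02 * D = 1.5137
L = 3.9530 m

3.9530 m


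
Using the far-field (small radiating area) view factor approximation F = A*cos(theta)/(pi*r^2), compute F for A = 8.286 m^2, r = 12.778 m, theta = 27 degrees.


cos(27 deg) = 0.89101
pi*r^2 = 512.95
F = 8.286 * 0.89101 / 512.95 = 0.014393

0.014393


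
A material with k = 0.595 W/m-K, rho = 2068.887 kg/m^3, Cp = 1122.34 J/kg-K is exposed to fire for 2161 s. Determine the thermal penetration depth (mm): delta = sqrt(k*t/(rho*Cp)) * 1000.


alpha = 0.595 / (2068.887 * 1122.34) = 2.5625e-07 m^2/s
alpha * t = 0.00055375
delta = sqrt(0.00055375) * 1000 = 23.532 mm

23.532 mm


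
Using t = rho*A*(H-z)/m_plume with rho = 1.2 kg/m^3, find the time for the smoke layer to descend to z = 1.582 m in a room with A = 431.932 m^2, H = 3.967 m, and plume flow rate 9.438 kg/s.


H - z = 2.385 m
t = 1.2 * 431.932 * 2.385 / 9.438 = 130.98 s

130.98 s


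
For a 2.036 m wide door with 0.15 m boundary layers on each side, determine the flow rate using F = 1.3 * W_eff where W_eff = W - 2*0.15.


W_eff = 2.036 - 0.30 = 1.736 m
F = 1.3 * 1.736 = 2.2568 persons/s

2.2568 persons/s


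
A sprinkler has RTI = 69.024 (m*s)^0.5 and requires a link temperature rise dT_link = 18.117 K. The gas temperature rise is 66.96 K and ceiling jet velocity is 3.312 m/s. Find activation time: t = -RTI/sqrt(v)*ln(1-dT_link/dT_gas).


dT_link/dT_gas = 0.27056
ln(1 - 0.27056) = -0.31548
t = -69.024 / sqrt(3.312) * -0.31548 = 11.966 s

11.966 s


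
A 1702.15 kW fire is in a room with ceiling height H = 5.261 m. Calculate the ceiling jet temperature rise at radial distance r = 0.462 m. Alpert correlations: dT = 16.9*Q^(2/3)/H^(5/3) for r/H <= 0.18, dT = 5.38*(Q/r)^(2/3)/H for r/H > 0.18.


r/H = 0.462 / 5.261 = 0.087816
r/H <= 0.18, so dT = 16.9*Q^(2/3)/H^(5/3)
Q^(2/3) = 142.56
H^(5/3) = 15.914
dT = 16.9 * 142.56 / 15.914 = 151.39 K

151.39 K


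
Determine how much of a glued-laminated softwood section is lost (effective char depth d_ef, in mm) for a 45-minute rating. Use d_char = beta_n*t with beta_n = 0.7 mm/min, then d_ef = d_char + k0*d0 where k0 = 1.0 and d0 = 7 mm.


d_char = 0.7 * 45 = 31.5 mm
d_ef = 31.5 + 1.0*7 = 38.5 mm

38.5 mm


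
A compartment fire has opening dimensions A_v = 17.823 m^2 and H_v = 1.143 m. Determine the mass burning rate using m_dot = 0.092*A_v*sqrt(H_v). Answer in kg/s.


sqrt(H_v) = 1.0691
m_dot = 0.092 * 17.823 * 1.0691 = 1.7530 kg/s

1.7530 kg/s


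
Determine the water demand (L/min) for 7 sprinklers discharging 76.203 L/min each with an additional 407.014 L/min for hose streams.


Sprinkler demand = 7 * 76.203 = 533.421 L/min
Total = 533.421 + 407.014 = 940.435 L/min

940.435 L/min


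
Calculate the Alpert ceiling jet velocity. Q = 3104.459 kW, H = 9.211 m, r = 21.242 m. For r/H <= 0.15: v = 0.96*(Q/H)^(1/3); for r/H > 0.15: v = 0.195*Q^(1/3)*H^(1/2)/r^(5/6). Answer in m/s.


r/H = 21.242 / 9.211 = 2.3062
r/H > 0.15, so v = 0.195*Q^(1/3)*H^(1/2)/r^(5/6)
Q^(1/3) = 14.588
H^(1/2) = 3.0350
r^(5/6) = 12.764
v = 0.195 * 14.588 * 3.0350 / 12.764 = 0.67637 m/s

0.67637 m/s


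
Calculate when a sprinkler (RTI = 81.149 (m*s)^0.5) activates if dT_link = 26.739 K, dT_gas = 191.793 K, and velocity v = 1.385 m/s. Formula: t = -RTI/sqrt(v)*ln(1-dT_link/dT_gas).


dT_link/dT_gas = 0.13942
ln(1 - 0.13942) = -0.15014
t = -81.149 / sqrt(1.385) * -0.15014 = 10.353 s

10.353 s


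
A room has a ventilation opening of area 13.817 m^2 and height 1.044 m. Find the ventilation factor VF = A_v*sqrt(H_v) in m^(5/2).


sqrt(H_v) = 1.0218
VF = 13.817 * 1.0218 = 14.118 m^(5/2)

14.118 m^(5/2)


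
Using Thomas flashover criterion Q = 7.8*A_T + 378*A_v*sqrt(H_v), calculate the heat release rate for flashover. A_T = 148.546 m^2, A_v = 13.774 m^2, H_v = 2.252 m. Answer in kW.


7.8*A_T = 1158.7
sqrt(H_v) = 1.5007
378*A_v*sqrt(H_v) = 7813.3
Q = 1158.7 + 7813.3 = 8972.0 kW

8972.0 kW


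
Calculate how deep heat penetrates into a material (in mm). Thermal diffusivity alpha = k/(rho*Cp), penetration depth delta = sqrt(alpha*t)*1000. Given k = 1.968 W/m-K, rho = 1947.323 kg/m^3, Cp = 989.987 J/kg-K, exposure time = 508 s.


alpha = 1.968 / (1947.323 * 989.987) = 1.0208e-06 m^2/s
alpha * t = 0.00051859
delta = sqrt(0.00051859) * 1000 = 22.772 mm

22.772 mm


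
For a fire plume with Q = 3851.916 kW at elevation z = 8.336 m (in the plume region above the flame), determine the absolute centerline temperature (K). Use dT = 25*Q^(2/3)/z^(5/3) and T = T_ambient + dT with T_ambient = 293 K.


Q^(2/3) = 245.73
z^(5/3) = 34.271
dT = 25 * 245.73 / 34.271 = 179.25 K
T = 293 + 179.25 = 472.25 K

472.25 K


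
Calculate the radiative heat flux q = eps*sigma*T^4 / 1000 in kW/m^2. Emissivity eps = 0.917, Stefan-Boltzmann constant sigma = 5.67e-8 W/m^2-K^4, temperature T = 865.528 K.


T^4 = 5.6121e+11
q = 0.917 * 5.67e-8 * 5.6121e+11 / 1000 = 29.179 kW/m^2

29.179 kW/m^2


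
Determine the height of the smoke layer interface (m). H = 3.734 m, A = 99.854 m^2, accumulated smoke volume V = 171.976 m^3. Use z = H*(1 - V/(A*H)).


V/(A*H) = 0.46124
1 - 0.46124 = 0.53876
z = 3.734 * 0.53876 = 2.0117 m

2.0117 m


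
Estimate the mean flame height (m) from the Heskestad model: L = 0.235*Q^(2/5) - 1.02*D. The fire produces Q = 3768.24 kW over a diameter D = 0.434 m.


Q^(2/5) = 26.944
0.235 * Q^(2/5) = 6.3317
1.02 * D = 0.44268
L = 5.8891 m

5.8891 m


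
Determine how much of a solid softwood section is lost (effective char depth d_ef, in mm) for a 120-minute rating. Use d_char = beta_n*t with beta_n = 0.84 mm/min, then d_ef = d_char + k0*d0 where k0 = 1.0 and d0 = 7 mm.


d_char = 0.84 * 120 = 100.8 mm
d_ef = 100.8 + 1.0*7 = 107.8 mm

107.8 mm


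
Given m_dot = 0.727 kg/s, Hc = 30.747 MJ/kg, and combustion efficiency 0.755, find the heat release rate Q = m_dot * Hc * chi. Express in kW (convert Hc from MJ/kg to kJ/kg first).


Hc = 30.747 MJ/kg = 30.747 * 1000 kJ/kg = 30747 kJ/kg
Q = 0.727 kg/s * 30747 kJ/kg * 0.755 = 16877 kW

16877 kW


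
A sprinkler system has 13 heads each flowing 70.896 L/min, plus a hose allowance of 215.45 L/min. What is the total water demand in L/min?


Sprinkler demand = 13 * 70.896 = 921.648 L/min
Total = 921.648 + 215.45 = 1137.098 L/min

1137.098 L/min


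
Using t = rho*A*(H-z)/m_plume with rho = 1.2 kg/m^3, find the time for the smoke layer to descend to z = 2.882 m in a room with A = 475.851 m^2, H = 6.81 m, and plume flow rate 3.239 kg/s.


H - z = 3.928 m
t = 1.2 * 475.851 * 3.928 / 3.239 = 692.49 s

692.49 s
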